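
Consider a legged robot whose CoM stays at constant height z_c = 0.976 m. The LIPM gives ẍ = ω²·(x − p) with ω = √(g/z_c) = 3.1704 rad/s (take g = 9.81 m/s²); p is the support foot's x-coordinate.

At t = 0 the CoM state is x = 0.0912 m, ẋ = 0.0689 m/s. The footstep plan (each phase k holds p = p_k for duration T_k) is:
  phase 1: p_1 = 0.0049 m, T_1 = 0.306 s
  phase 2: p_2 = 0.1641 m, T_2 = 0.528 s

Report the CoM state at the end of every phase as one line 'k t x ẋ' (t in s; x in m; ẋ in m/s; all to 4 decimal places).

phase 1: p=0.0049, T=0.306, ωT=0.970142, cosh=1.508675, sinh=1.129646; start (x,ẋ)=(0.091200, 0.068900) → end (x,ẋ)=(0.159648, 0.413025)
phase 2: p=0.1641, T=0.528, ωT=1.673971, cosh=2.760403, sinh=2.572902; start (x,ẋ)=(0.159648, 0.413025) → end (x,ẋ)=(0.486997, 1.103803)

1 0.3060 0.1596 0.4130
2 0.8340 0.4870 1.1038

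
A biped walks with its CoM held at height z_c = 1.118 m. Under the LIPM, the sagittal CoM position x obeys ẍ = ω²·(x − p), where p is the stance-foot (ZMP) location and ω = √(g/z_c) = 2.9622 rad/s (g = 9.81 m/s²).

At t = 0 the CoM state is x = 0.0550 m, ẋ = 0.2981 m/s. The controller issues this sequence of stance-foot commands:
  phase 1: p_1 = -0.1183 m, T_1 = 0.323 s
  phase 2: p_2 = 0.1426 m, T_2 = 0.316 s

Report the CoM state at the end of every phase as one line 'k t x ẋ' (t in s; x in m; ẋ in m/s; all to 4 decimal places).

1 0.3230 0.2522 1.0149
2 0.6390 0.6735 1.8433

phase 1: p=-0.1183, T=0.323, ωT=0.956791, cosh=1.493726, sinh=1.109602; start (x,ẋ)=(0.055000, 0.298100) → end (x,ẋ)=(0.252227, 1.014893)
phase 2: p=0.1426, T=0.316, ωT=0.936055, cosh=1.471037, sinh=1.078865; start (x,ẋ)=(0.252227, 1.014893) → end (x,ẋ)=(0.673501, 1.843294)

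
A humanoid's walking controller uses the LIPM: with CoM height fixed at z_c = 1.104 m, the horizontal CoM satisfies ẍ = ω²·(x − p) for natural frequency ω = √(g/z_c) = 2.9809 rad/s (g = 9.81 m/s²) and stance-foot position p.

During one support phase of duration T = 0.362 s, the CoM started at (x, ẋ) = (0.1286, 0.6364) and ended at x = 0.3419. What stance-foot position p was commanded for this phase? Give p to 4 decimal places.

p = 0.2292

ωT = 2.9809·0.362 = 1.079086; cosh(ωT) = 1.640947, sinh(ωT) = 1.301041
x(T) = p + (x₀−p)·cosh(ωT) + (ẋ₀/ω)·sinh(ωT) ⇒ p·(1 − cosh) = x(T) − x₀·cosh − (ẋ₀/ω)·sinh
numerator   = 0.3419 − (0.1286)·1.640947 − (0.6364/2.9809)·1.301041 = -0.146888
denominator = 1 − 1.640947 = -0.640947
p = -0.146888 / -0.640947 = 0.2292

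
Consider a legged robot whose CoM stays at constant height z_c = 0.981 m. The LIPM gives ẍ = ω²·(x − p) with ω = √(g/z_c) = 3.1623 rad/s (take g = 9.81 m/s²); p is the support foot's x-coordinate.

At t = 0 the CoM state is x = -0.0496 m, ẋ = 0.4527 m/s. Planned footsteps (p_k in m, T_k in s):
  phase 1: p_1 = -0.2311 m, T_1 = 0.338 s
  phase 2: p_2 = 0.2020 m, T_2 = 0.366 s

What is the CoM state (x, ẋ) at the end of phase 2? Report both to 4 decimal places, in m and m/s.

phase 1: p=-0.2311, T=0.338, ωT=1.068857, cosh=1.627725, sinh=1.284325; start (x,ẋ)=(-0.049600, 0.452700) → end (x,ẋ)=(0.248190, 1.474019)
phase 2: p=0.2020, T=0.366, ωT=1.157402, cosh=1.747979, sinh=1.433677; start (x,ẋ)=(0.248190, 1.474019) → end (x,ẋ)=(0.951008, 2.785967)

x = 0.9510, ẋ = 2.7860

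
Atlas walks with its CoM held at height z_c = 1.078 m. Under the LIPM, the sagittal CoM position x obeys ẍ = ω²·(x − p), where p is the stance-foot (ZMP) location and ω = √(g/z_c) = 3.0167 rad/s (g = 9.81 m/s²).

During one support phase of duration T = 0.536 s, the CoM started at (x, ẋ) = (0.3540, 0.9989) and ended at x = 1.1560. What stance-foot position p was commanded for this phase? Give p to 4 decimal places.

p = 0.3535

ωT = 3.0167·0.536 = 1.616951; cosh(ωT) = 2.618105, sinh(ωT) = 2.419602
x(T) = p + (x₀−p)·cosh(ωT) + (ẋ₀/ω)·sinh(ωT) ⇒ p·(1 − cosh) = x(T) − x₀·cosh − (ẋ₀/ω)·sinh
numerator   = 1.1560 − (0.3540)·2.618105 − (0.9989/3.0167)·2.419602 = -0.571996
denominator = 1 − 2.618105 = -1.618105
p = -0.571996 / -1.618105 = 0.3535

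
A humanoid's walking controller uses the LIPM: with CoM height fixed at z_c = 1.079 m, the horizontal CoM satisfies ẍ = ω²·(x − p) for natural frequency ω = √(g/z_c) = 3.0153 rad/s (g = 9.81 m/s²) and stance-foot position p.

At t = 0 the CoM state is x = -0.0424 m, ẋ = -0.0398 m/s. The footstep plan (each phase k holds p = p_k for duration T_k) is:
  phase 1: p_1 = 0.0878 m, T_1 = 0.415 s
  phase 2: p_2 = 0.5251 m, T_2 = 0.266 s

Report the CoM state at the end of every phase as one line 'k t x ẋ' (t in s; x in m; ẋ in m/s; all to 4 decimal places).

phase 1: p=0.0878, T=0.415, ωT=1.251349, cosh=1.890587, sinh=1.604469; start (x,ẋ)=(-0.042400, -0.039800) → end (x,ẋ)=(-0.179532, -0.705147)
phase 2: p=0.5251, T=0.266, ωT=0.802070, cosh=1.339276, sinh=0.890876; start (x,ẋ)=(-0.179532, -0.705147) → end (x,ẋ)=(-0.626934, -2.837212)

1 0.4150 -0.1795 -0.7051
2 0.6810 -0.6269 -2.8372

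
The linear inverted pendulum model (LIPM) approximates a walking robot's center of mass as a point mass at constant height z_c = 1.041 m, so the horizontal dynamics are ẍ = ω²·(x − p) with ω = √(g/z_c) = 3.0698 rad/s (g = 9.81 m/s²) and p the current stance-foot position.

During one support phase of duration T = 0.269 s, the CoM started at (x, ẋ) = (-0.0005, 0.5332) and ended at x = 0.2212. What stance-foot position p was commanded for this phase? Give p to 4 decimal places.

ωT = 3.0698·0.269 = 0.825776; cosh(ωT) = 1.360774, sinh(ωT) = 0.922879
x(T) = p + (x₀−p)·cosh(ωT) + (ẋ₀/ω)·sinh(ωT) ⇒ p·(1 − cosh) = x(T) − x₀·cosh − (ẋ₀/ω)·sinh
numerator   = 0.2212 − (-0.0005)·1.360774 − (0.5332/3.0698)·0.922879 = 0.061584
denominator = 1 − 1.360774 = -0.360774
p = 0.061584 / -0.360774 = -0.1707

p = -0.1707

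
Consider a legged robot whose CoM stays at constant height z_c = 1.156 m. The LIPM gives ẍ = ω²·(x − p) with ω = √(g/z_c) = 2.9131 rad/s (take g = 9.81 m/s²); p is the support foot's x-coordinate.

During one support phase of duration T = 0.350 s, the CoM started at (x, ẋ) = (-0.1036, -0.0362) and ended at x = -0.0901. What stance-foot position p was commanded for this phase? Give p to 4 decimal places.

ωT = 2.9131·0.350 = 1.019585; cosh(ωT) = 1.566394, sinh(ωT) = 1.205650
x(T) = p + (x₀−p)·cosh(ωT) + (ẋ₀/ω)·sinh(ωT) ⇒ p·(1 − cosh) = x(T) − x₀·cosh − (ẋ₀/ω)·sinh
numerator   = -0.0901 − (-0.1036)·1.566394 − (-0.0362/2.9131)·1.205650 = 0.087161
denominator = 1 − 1.566394 = -0.566394
p = 0.087161 / -0.566394 = -0.1539

p = -0.1539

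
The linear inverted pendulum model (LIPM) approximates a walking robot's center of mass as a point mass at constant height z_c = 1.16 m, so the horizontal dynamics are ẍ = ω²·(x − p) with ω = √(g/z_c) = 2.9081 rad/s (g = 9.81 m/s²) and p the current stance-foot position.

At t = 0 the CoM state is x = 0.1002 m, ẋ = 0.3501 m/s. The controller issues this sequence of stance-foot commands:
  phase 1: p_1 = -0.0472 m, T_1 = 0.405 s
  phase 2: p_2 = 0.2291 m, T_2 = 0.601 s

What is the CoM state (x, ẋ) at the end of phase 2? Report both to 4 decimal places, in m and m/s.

x = 1.9089, ẋ = 5.0208

phase 1: p=-0.0472, T=0.405, ωT=1.177781, cosh=1.777560, sinh=1.469599; start (x,ẋ)=(0.100200, 0.350100) → end (x,ẋ)=(0.391734, 1.252273)
phase 2: p=0.2291, T=0.601, ωT=1.747768, cosh=2.957968, sinh=2.783806; start (x,ẋ)=(0.391734, 1.252273) → end (x,ẋ)=(1.908917, 5.020803)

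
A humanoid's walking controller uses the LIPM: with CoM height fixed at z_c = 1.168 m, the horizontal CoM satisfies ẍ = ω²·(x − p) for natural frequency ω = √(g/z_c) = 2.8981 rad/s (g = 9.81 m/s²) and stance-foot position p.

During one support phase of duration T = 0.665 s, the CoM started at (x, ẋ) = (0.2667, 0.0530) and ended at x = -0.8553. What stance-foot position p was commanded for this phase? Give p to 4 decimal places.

ωT = 2.8981·0.665 = 1.927237; cosh(ωT) = 3.508024, sinh(ωT) = 3.362474
x(T) = p + (x₀−p)·cosh(ωT) + (ẋ₀/ω)·sinh(ωT) ⇒ p·(1 − cosh) = x(T) − x₀·cosh − (ẋ₀/ω)·sinh
numerator   = -0.8553 − (0.2667)·3.508024 − (0.0530/2.8981)·3.362474 = -1.852382
denominator = 1 − 3.508024 = -2.508024
p = -1.852382 / -2.508024 = 0.7386

p = 0.7386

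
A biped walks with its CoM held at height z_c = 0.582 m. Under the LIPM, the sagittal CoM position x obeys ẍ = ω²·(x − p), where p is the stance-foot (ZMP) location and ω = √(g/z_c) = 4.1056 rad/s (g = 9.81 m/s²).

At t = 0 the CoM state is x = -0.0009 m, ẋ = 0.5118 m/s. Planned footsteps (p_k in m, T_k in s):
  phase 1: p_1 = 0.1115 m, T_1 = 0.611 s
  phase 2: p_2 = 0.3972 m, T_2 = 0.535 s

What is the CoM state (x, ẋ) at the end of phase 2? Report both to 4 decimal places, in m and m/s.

phase 1: p=0.1115, T=0.611, ωT=2.508522, cosh=6.184070, sinh=6.102682; start (x,ẋ)=(-0.000900, 0.511800) → end (x,ẋ)=(0.177165, 0.348806)
phase 2: p=0.3972, T=0.535, ωT=2.196496, cosh=4.552319, sinh=4.441127; start (x,ẋ)=(0.177165, 0.348806) → end (x,ẋ)=(-0.227159, -2.424135)

x = -0.2272, ẋ = -2.4241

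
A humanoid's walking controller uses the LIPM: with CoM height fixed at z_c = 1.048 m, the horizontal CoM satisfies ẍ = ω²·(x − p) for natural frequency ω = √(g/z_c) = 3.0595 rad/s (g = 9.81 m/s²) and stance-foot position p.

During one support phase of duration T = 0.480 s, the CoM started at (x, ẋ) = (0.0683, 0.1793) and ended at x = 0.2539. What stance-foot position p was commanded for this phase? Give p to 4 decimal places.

ωT = 3.0595·0.480 = 1.468560; cosh(ωT) = 2.286617, sinh(ωT) = 2.056360
x(T) = p + (x₀−p)·cosh(ωT) + (ẋ₀/ω)·sinh(ωT) ⇒ p·(1 − cosh) = x(T) − x₀·cosh − (ẋ₀/ω)·sinh
numerator   = 0.2539 − (0.0683)·2.286617 − (0.1793/3.0595)·2.056360 = -0.022788
denominator = 1 − 2.286617 = -1.286617
p = -0.022788 / -1.286617 = 0.0177

p = 0.0177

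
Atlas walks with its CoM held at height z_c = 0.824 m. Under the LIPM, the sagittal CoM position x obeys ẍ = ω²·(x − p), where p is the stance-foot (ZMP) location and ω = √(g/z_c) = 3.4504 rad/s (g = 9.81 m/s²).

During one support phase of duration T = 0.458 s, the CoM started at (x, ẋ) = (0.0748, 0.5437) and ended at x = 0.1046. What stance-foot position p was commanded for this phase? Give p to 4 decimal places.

p = 0.2946

ωT = 3.4504·0.458 = 1.580283; cosh(ωT) = 2.531124, sinh(ωT) = 2.325207
x(T) = p + (x₀−p)·cosh(ωT) + (ẋ₀/ω)·sinh(ωT) ⇒ p·(1 − cosh) = x(T) − x₀·cosh − (ẋ₀/ω)·sinh
numerator   = 0.1046 − (0.0748)·2.531124 − (0.5437/3.4504)·2.325207 = -0.451125
denominator = 1 − 2.531124 = -1.531124
p = -0.451125 / -1.531124 = 0.2946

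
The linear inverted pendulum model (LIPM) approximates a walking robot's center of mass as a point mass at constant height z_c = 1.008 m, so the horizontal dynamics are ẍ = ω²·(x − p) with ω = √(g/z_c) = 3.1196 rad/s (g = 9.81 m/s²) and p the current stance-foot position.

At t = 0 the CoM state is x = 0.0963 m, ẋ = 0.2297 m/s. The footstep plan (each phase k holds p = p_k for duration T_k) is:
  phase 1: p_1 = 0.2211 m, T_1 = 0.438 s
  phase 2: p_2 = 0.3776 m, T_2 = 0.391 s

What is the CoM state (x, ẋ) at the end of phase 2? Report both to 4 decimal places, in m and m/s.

x = -0.2577, ẋ = -1.7911

phase 1: p=0.2211, T=0.438, ωT=1.366385, cosh=2.088088, sinh=1.833061; start (x,ẋ)=(0.096300, 0.229700) → end (x,ẋ)=(0.095477, -0.234025)
phase 2: p=0.3776, T=0.391, ωT=1.219764, cosh=1.840844, sinh=1.545544; start (x,ẋ)=(0.095477, -0.234025) → end (x,ẋ)=(-0.257687, -1.791052)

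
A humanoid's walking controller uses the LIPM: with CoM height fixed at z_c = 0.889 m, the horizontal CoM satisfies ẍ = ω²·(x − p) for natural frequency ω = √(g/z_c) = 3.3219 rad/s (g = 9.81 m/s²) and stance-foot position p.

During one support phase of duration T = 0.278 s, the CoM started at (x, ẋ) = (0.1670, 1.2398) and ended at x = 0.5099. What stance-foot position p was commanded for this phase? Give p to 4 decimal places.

p = 0.2826

ωT = 3.3219·0.278 = 0.923488; cosh(ωT) = 1.457595, sinh(ωT) = 1.060464
x(T) = p + (x₀−p)·cosh(ωT) + (ẋ₀/ω)·sinh(ωT) ⇒ p·(1 − cosh) = x(T) − x₀·cosh − (ẋ₀/ω)·sinh
numerator   = 0.5099 − (0.1670)·1.457595 − (1.2398/3.3219)·1.060464 = -0.129305
denominator = 1 − 1.457595 = -0.457595
p = -0.129305 / -0.457595 = 0.2826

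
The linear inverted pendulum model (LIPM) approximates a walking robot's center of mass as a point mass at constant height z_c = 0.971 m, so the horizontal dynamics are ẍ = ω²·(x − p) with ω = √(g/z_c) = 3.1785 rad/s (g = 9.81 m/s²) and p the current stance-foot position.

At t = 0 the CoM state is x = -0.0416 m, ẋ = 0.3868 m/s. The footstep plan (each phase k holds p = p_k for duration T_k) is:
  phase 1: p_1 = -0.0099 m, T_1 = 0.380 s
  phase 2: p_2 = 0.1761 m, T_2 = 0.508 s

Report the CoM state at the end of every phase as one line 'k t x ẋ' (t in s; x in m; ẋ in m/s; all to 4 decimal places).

phase 1: p=-0.0099, T=0.380, ωT=1.207830, cosh=1.822530, sinh=1.523685; start (x,ẋ)=(-0.041600, 0.386800) → end (x,ẋ)=(0.117747, 0.551431)
phase 2: p=0.1761, T=0.508, ωT=1.614678, cosh=2.612612, sinh=2.413657; start (x,ẋ)=(0.117747, 0.551431) → end (x,ẋ)=(0.442386, 0.993001)

1 0.3800 0.1177 0.5514
2 0.8880 0.4424 0.9930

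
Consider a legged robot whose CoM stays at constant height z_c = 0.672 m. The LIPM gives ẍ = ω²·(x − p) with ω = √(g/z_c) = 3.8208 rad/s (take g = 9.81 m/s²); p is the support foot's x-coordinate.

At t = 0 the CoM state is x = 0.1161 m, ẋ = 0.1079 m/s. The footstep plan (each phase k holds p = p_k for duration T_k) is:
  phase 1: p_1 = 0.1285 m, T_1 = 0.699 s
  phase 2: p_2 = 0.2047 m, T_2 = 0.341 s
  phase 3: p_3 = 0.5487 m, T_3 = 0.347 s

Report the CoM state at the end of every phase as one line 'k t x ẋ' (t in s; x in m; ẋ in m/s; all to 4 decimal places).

phase 1: p=0.1285, T=0.699, ωT=2.670739, cosh=7.259924, sinh=7.190723; start (x,ẋ)=(0.116100, 0.107900) → end (x,ẋ)=(0.241544, 0.442664)
phase 2: p=0.2047, T=0.341, ωT=1.302893, cosh=1.975836, sinh=1.704091; start (x,ẋ)=(0.241544, 0.442664) → end (x,ẋ)=(0.474928, 1.114524)
phase 3: p=0.5487, T=0.347, ωT=1.325818, cosh=2.015424, sinh=1.749838; start (x,ẋ)=(0.474928, 1.114524) → end (x,ẋ)=(0.910444, 1.753013)

1 0.6990 0.2415 0.4427
2 1.0400 0.4749 1.1145
3 1.3870 0.9104 1.7530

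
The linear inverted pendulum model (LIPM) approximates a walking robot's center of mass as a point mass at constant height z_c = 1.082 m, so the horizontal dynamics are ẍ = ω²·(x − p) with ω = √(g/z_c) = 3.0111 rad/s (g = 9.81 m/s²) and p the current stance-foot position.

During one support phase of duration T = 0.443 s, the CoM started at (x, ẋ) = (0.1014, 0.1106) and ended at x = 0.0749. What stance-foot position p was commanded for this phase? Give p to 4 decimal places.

p = 0.1901

ωT = 3.0111·0.443 = 1.333917; cosh(ωT) = 2.029664, sinh(ωT) = 1.766220
x(T) = p + (x₀−p)·cosh(ωT) + (ẋ₀/ω)·sinh(ωT) ⇒ p·(1 − cosh) = x(T) − x₀·cosh − (ẋ₀/ω)·sinh
numerator   = 0.0749 − (0.1014)·2.029664 − (0.1106/3.0111)·1.766220 = -0.195783
denominator = 1 − 2.029664 = -1.029664
p = -0.195783 / -1.029664 = 0.1901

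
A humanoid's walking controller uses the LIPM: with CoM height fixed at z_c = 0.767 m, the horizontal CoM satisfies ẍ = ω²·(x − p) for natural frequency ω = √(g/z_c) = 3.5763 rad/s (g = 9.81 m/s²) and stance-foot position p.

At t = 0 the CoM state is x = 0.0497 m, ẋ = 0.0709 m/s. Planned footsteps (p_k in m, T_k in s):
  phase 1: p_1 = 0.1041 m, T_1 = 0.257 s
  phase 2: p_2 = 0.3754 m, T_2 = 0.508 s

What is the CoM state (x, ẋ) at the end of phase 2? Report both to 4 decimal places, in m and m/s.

x = -0.7502, ẋ = -3.8505

phase 1: p=0.1041, T=0.257, ωT=0.919109, cosh=1.452965, sinh=1.054091; start (x,ẋ)=(0.049700, 0.070900) → end (x,ẋ)=(0.045956, -0.102059)
phase 2: p=0.3754, T=0.508, ωT=1.816760, cosh=3.157224, sinh=2.994672; start (x,ẋ)=(0.045956, -0.102059) → end (x,ẋ)=(-0.750189, -3.850518)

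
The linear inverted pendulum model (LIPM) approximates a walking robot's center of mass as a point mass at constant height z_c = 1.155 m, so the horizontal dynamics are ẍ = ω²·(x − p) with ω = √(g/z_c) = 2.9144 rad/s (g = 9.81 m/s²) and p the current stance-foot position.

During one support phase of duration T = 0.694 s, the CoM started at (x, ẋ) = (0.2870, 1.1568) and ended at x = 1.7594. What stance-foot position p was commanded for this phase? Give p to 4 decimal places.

ωT = 2.9144·0.694 = 2.022594; cosh(ωT) = 3.845107, sinh(ωT) = 3.712795
x(T) = p + (x₀−p)·cosh(ωT) + (ẋ₀/ω)·sinh(ωT) ⇒ p·(1 − cosh) = x(T) − x₀·cosh − (ẋ₀/ω)·sinh
numerator   = 1.7594 − (0.2870)·3.845107 − (1.1568/2.9144)·3.712795 = -0.817849
denominator = 1 − 3.845107 = -2.845107
p = -0.817849 / -2.845107 = 0.2875

p = 0.2875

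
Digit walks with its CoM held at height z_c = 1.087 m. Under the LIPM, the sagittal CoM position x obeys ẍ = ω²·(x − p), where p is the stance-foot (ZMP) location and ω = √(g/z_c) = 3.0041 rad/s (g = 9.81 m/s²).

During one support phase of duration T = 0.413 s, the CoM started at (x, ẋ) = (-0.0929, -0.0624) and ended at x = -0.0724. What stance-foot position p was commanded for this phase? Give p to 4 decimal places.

ωT = 3.0041·0.413 = 1.240693; cosh(ωT) = 1.873597, sinh(ωT) = 1.584413
x(T) = p + (x₀−p)·cosh(ωT) + (ẋ₀/ω)·sinh(ωT) ⇒ p·(1 − cosh) = x(T) − x₀·cosh − (ẋ₀/ω)·sinh
numerator   = -0.0724 − (-0.0929)·1.873597 − (-0.0624/3.0041)·1.584413 = 0.134568
denominator = 1 − 1.873597 = -0.873597
p = 0.134568 / -0.873597 = -0.1540

p = -0.1540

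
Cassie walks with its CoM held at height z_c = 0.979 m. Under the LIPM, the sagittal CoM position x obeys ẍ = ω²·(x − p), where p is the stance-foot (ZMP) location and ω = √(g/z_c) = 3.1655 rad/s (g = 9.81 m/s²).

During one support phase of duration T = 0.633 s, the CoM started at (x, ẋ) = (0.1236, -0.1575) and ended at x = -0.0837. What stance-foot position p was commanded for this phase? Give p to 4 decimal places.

ωT = 3.1655·0.633 = 2.003761; cosh(ωT) = 3.775865, sinh(ωT) = 3.641038
x(T) = p + (x₀−p)·cosh(ωT) + (ẋ₀/ω)·sinh(ωT) ⇒ p·(1 − cosh) = x(T) − x₀·cosh − (ẋ₀/ω)·sinh
numerator   = -0.0837 − (0.1236)·3.775865 − (-0.1575/3.1655)·3.641038 = -0.369236
denominator = 1 − 3.775865 = -2.775865
p = -0.369236 / -2.775865 = 0.1330

p = 0.1330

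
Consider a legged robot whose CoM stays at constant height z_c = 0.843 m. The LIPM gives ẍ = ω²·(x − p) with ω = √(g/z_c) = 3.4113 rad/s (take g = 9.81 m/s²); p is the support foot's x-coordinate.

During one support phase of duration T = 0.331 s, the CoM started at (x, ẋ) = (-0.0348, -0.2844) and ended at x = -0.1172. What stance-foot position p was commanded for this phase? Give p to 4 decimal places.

ωT = 3.4113·0.331 = 1.129140; cosh(ωT) = 1.708154, sinh(ωT) = 1.384843
x(T) = p + (x₀−p)·cosh(ωT) + (ẋ₀/ω)·sinh(ωT) ⇒ p·(1 − cosh) = x(T) − x₀·cosh − (ẋ₀/ω)·sinh
numerator   = -0.1172 − (-0.0348)·1.708154 − (-0.2844/3.4113)·1.384843 = 0.057698
denominator = 1 − 1.708154 = -0.708154
p = 0.057698 / -0.708154 = -0.0815

p = -0.0815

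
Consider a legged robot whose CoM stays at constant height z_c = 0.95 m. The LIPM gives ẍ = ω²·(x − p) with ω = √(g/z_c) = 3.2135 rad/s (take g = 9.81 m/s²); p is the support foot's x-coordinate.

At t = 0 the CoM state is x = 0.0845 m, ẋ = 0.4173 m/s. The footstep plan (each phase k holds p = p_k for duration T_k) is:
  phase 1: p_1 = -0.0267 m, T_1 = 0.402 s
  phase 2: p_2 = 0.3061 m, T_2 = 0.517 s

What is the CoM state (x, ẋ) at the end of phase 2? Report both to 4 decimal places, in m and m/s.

phase 1: p=-0.0267, T=0.402, ωT=1.291827, cosh=1.957099, sinh=1.682331; start (x,ẋ)=(0.084500, 0.417300) → end (x,ẋ)=(0.409394, 1.417863)
phase 2: p=0.3061, T=0.517, ωT=1.661380, cosh=2.728224, sinh=2.538347; start (x,ẋ)=(0.409394, 1.417863) → end (x,ẋ)=(1.707882, 4.710818)

x = 1.7079, ẋ = 4.7108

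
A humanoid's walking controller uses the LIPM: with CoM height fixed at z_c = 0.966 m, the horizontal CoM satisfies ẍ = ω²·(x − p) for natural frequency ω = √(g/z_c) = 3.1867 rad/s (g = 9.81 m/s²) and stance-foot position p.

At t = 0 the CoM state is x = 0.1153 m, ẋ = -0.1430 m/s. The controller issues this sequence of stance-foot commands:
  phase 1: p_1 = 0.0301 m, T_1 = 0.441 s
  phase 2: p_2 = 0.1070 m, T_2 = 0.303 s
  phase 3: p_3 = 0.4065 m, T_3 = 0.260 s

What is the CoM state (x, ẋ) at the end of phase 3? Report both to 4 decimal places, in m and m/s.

x = 0.2576, ẋ = -0.0340

phase 1: p=0.0301, T=0.441, ωT=1.405335, cosh=2.161088, sinh=1.915803; start (x,ẋ)=(0.115300, -0.143000) → end (x,ẋ)=(0.128255, 0.211118)
phase 2: p=0.1070, T=0.303, ωT=0.965570, cosh=1.503525, sinh=1.122759; start (x,ẋ)=(0.128255, 0.211118) → end (x,ẋ)=(0.213340, 0.393469)
phase 3: p=0.4065, T=0.260, ωT=0.828542, cosh=1.363332, sinh=0.926646; start (x,ẋ)=(0.213340, 0.393469) → end (x,ẋ)=(0.257574, -0.033962)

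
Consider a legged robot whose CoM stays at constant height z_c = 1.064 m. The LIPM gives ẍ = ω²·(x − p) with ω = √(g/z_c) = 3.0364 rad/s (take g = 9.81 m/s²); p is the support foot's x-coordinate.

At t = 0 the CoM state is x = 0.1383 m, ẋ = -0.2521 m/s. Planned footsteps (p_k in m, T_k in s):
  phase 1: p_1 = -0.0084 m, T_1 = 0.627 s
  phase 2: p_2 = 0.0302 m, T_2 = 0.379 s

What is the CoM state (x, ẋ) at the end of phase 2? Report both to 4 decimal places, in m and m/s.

phase 1: p=-0.0084, T=0.627, ωT=1.903823, cosh=3.430250, sinh=3.281252; start (x,ẋ)=(0.138300, -0.252100) → end (x,ẋ)=(0.222389, 0.596835)
phase 2: p=0.0302, T=0.379, ωT=1.150796, cosh=1.738546, sinh=1.422161; start (x,ẋ)=(0.222389, 0.596835) → end (x,ẋ)=(0.643868, 1.867542)

x = 0.6439, ẋ = 1.8675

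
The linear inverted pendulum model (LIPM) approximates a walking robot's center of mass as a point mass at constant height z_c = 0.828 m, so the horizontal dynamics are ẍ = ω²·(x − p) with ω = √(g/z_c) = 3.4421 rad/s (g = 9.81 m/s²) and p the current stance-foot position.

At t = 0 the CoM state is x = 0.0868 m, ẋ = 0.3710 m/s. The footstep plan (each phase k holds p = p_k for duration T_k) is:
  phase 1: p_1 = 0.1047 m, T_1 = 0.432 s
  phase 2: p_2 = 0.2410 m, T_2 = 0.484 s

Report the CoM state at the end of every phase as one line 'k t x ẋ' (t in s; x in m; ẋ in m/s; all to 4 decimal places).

1 0.4320 0.2893 0.7332
2 0.9160 0.9167 2.4331

phase 1: p=0.1047, T=0.432, ωT=1.486987, cosh=2.324900, sinh=2.098847; start (x,ẋ)=(0.086800, 0.371000) → end (x,ẋ)=(0.289304, 0.733220)
phase 2: p=0.2410, T=0.484, ωT=1.665976, cosh=2.739921, sinh=2.550915; start (x,ẋ)=(0.289304, 0.733220) → end (x,ẋ)=(0.916735, 2.433104)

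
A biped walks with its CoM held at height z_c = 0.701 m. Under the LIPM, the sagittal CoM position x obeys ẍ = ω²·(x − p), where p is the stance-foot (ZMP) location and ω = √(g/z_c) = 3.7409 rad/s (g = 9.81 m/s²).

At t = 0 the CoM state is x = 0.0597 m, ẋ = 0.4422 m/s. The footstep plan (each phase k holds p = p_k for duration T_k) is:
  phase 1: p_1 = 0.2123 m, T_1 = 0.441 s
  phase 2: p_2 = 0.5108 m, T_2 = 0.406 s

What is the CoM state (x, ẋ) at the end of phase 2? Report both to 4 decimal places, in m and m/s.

phase 1: p=0.2123, T=0.441, ωT=1.649737, cosh=2.698855, sinh=2.506755; start (x,ẋ)=(0.059700, 0.442200) → end (x,ẋ)=(0.096770, -0.237576)
phase 2: p=0.5108, T=0.406, ωT=1.518805, cosh=2.392870, sinh=2.173897; start (x,ẋ)=(0.096770, -0.237576) → end (x,ẋ)=(-0.617978, -3.935514)

x = -0.6180, ẋ = -3.9355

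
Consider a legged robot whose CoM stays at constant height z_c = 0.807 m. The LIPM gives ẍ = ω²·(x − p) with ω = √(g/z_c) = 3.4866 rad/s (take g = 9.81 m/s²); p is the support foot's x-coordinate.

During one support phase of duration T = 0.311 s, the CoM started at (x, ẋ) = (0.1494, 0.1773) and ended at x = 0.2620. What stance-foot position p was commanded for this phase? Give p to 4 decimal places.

p = 0.0784

ωT = 3.4866·0.311 = 1.084333; cosh(ωT) = 1.647796, sinh(ωT) = 1.309669
x(T) = p + (x₀−p)·cosh(ωT) + (ẋ₀/ω)·sinh(ωT) ⇒ p·(1 − cosh) = x(T) − x₀·cosh − (ẋ₀/ω)·sinh
numerator   = 0.2620 − (0.1494)·1.647796 − (0.1773/3.4866)·1.309669 = -0.050780
denominator = 1 − 1.647796 = -0.647796
p = -0.050780 / -0.647796 = 0.0784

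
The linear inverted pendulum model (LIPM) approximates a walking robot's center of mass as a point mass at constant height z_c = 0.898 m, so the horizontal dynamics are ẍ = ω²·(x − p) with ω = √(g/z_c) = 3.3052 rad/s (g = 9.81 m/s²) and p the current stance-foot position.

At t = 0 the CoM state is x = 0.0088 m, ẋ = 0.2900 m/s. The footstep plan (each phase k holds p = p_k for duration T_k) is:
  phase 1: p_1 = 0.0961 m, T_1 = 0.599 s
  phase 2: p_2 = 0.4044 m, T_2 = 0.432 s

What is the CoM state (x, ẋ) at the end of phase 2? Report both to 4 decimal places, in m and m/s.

x = -0.2716, ẋ = -1.9707

phase 1: p=0.0961, T=0.599, ωT=1.979815, cosh=3.689748, sinh=3.551653; start (x,ẋ)=(0.008800, 0.290000) → end (x,ẋ)=(0.085609, 0.045219)
phase 2: p=0.4044, T=0.432, ωT=1.427846, cosh=2.204767, sinh=1.964942; start (x,ẋ)=(0.085609, 0.045219) → end (x,ẋ)=(-0.271577, -1.970700)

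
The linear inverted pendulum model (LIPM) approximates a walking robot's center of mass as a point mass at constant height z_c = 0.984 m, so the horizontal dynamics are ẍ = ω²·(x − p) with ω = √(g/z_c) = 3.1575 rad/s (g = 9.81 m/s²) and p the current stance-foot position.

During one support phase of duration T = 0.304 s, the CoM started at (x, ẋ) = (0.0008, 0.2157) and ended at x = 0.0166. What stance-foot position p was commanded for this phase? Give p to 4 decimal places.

ωT = 3.1575·0.304 = 0.959880; cosh(ωT) = 1.497161, sinh(ωT) = 1.114222
x(T) = p + (x₀−p)·cosh(ωT) + (ẋ₀/ω)·sinh(ωT) ⇒ p·(1 − cosh) = x(T) − x₀·cosh − (ẋ₀/ω)·sinh
numerator   = 0.0166 − (0.0008)·1.497161 − (0.2157/3.1575)·1.114222 = -0.060714
denominator = 1 − 1.497161 = -0.497161
p = -0.060714 / -0.497161 = 0.1221

p = 0.1221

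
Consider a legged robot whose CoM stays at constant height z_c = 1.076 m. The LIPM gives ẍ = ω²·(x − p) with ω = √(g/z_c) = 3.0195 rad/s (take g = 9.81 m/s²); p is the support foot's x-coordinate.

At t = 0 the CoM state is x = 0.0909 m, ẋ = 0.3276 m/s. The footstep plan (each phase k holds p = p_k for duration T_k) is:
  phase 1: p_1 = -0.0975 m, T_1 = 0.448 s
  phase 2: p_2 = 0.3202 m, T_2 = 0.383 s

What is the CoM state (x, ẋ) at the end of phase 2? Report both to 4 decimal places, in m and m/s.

phase 1: p=-0.0975, T=0.448, ωT=1.352736, cosh=2.063263, sinh=1.804731; start (x,ẋ)=(0.090900, 0.327600) → end (x,ẋ)=(0.487023, 1.702589)
phase 2: p=0.3202, T=0.383, ωT=1.156468, cosh=1.746642, sinh=1.432046; start (x,ẋ)=(0.487023, 1.702589) → end (x,ẋ)=(1.419060, 3.695165)

x = 1.4191, ẋ = 3.6952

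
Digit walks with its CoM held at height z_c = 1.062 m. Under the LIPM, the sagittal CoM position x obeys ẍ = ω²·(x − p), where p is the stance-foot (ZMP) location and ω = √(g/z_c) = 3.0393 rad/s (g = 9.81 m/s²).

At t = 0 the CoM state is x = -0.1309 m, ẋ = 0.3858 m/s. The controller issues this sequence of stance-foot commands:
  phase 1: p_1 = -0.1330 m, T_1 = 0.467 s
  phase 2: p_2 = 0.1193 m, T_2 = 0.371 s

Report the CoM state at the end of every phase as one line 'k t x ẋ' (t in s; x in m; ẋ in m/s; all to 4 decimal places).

1 0.4670 0.1187 0.8566
2 0.8380 0.5078 1.4587

phase 1: p=-0.1330, T=0.467, ωT=1.419353, cosh=2.188158, sinh=1.946287; start (x,ẋ)=(-0.130900, 0.385800) → end (x,ẋ)=(0.118651, 0.856613)
phase 2: p=0.1193, T=0.371, ωT=1.127580, cosh=1.705995, sinh=1.382180; start (x,ẋ)=(0.118651, 0.856613) → end (x,ẋ)=(0.507755, 1.458653)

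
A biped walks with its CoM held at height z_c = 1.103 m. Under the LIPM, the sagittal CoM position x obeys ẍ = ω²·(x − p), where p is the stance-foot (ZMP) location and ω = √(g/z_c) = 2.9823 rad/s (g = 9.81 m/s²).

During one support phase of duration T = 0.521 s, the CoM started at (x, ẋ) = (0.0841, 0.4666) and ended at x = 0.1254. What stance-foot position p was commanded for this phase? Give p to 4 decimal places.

ωT = 2.9823·0.521 = 1.553778; cosh(ωT) = 2.470376, sinh(ωT) = 2.258929
x(T) = p + (x₀−p)·cosh(ωT) + (ẋ₀/ω)·sinh(ωT) ⇒ p·(1 − cosh) = x(T) − x₀·cosh − (ẋ₀/ω)·sinh
numerator   = 0.1254 − (0.0841)·2.470376 − (0.4666/2.9823)·2.258929 = -0.435783
denominator = 1 − 2.470376 = -1.470376
p = -0.435783 / -1.470376 = 0.2964

p = 0.2964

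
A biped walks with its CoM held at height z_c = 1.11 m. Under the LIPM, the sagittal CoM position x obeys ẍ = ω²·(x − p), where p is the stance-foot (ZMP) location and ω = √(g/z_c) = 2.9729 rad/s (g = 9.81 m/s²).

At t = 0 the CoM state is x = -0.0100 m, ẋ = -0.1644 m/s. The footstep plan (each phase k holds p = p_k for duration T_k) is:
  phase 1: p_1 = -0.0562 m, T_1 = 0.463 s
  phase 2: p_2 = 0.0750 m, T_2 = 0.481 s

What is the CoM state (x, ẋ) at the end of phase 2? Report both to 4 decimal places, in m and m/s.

phase 1: p=-0.0562, T=0.463, ωT=1.376453, cosh=2.106650, sinh=1.854177; start (x,ẋ)=(-0.010000, -0.164400) → end (x,ẋ)=(-0.061408, -0.091666)
phase 2: p=0.0750, T=0.481, ωT=1.429965, cosh=2.208935, sinh=1.969618; start (x,ẋ)=(-0.061408, -0.091666) → end (x,ẋ)=(-0.287047, -1.001217)

x = -0.2870, ẋ = -1.0012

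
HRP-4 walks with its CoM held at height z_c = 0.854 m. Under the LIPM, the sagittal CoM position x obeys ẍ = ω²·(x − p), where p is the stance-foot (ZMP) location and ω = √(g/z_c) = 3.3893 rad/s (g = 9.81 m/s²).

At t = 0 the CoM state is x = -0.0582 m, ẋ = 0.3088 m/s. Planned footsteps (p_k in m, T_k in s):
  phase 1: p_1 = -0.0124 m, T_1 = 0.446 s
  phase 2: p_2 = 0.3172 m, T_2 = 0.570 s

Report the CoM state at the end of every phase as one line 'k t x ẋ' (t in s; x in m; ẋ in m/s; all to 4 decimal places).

phase 1: p=-0.0124, T=0.446, ωT=1.511628, cosh=2.377328, sinh=2.156777; start (x,ẋ)=(-0.058200, 0.308800) → end (x,ẋ)=(0.075223, 0.399322)
phase 2: p=0.3172, T=0.570, ωT=1.931901, cosh=3.523746, sinh=3.378874; start (x,ẋ)=(0.075223, 0.399322) → end (x,ẋ)=(-0.137372, -1.364014)

1 0.4460 0.0752 0.3993
2 1.0160 -0.1374 -1.3640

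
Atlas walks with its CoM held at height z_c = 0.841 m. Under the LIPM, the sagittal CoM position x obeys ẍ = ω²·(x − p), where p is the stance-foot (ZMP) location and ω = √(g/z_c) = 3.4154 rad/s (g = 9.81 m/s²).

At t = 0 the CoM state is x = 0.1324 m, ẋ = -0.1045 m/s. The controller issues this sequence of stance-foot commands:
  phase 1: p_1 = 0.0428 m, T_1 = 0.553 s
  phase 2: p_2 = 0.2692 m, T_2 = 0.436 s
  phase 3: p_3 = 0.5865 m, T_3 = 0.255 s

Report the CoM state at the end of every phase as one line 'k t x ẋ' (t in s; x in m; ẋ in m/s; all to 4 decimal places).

1 0.5530 0.2469 0.6351
2 0.9890 0.6085 1.3192
3 1.2440 0.9979 1.9260

phase 1: p=0.0428, T=0.553, ωT=1.888716, cosh=3.381071, sinh=3.229805; start (x,ẋ)=(0.132400, -0.104500) → end (x,ẋ)=(0.246923, 0.635063)
phase 2: p=0.2692, T=0.436, ωT=1.489114, cosh=2.329370, sinh=2.103798; start (x,ẋ)=(0.246923, 0.635063) → end (x,ẋ)=(0.608490, 1.319225)
phase 3: p=0.5865, T=0.255, ωT=0.870927, cosh=1.403844, sinh=0.985281; start (x,ẋ)=(0.608490, 1.319225) → end (x,ẋ)=(0.997942, 1.925984)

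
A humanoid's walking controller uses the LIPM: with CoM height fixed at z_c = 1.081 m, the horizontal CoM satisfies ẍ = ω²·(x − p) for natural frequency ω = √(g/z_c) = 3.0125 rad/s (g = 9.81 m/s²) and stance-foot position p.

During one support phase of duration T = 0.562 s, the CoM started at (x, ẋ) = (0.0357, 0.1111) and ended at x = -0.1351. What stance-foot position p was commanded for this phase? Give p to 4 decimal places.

ωT = 3.0125·0.562 = 1.693025; cosh(ωT) = 2.809931, sinh(ωT) = 2.625969
x(T) = p + (x₀−p)·cosh(ωT) + (ẋ₀/ω)·sinh(ωT) ⇒ p·(1 − cosh) = x(T) − x₀·cosh − (ẋ₀/ω)·sinh
numerator   = -0.1351 − (0.0357)·2.809931 − (0.1111/3.0125)·2.625969 = -0.332259
denominator = 1 − 2.809931 = -1.809931
p = -0.332259 / -1.809931 = 0.1836

p = 0.1836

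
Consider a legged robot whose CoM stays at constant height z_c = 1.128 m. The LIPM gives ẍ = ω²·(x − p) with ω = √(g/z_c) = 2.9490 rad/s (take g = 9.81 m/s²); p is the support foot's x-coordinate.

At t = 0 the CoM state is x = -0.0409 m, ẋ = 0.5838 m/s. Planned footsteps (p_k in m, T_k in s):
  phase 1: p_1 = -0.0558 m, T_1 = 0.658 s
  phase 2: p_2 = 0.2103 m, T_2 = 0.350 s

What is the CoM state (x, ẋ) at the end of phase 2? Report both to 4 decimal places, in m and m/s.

x = 1.8647, ẋ = 5.1860

phase 1: p=-0.0558, T=0.658, ωT=1.940442, cosh=3.552734, sinh=3.409093; start (x,ẋ)=(-0.040900, 0.583800) → end (x,ẋ)=(0.672018, 2.223882)
phase 2: p=0.2103, T=0.350, ωT=1.032150, cosh=1.581667, sinh=1.225427; start (x,ẋ)=(0.672018, 2.223882) → end (x,ẋ)=(1.864697, 5.185992)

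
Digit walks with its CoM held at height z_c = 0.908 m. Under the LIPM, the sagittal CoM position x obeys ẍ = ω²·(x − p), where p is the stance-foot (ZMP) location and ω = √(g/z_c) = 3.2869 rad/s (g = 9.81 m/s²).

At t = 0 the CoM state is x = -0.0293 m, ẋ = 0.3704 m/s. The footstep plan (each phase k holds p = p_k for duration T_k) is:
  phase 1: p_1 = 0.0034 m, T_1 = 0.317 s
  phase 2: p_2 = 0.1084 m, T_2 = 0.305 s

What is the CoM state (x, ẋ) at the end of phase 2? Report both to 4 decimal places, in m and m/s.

phase 1: p=0.0034, T=0.317, ωT=1.041947, cosh=1.593749, sinh=1.240982; start (x,ẋ)=(-0.029300, 0.370400) → end (x,ẋ)=(0.091130, 0.456942)
phase 2: p=0.1084, T=0.305, ωT=1.002505, cosh=1.546029, sinh=1.179070; start (x,ẋ)=(0.091130, 0.456942) → end (x,ẋ)=(0.245614, 0.639517)

x = 0.2456, ẋ = 0.6395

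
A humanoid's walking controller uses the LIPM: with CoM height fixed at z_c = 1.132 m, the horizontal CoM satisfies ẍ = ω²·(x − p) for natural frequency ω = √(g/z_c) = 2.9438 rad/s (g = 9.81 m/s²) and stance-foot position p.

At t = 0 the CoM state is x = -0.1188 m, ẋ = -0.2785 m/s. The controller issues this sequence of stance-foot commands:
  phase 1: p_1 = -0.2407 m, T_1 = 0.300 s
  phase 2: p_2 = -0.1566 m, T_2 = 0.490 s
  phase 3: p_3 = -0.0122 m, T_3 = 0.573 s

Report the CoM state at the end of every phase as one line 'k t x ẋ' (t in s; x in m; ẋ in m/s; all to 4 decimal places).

1 0.3000 -0.1629 -0.0346
2 0.7900 -0.1942 -0.1145
3 1.3630 -0.6222 -1.7178

phase 1: p=-0.2407, T=0.300, ωT=0.883140, cosh=1.415982, sinh=1.002500; start (x,ẋ)=(-0.118800, -0.278500) → end (x,ẋ)=(-0.162934, -0.034605)
phase 2: p=-0.1566, T=0.490, ωT=1.442462, cosh=2.233723, sinh=1.997377; start (x,ẋ)=(-0.162934, -0.034605) → end (x,ẋ)=(-0.194228, -0.114540)
phase 3: p=-0.0122, T=0.573, ωT=1.686797, cosh=2.793632, sinh=2.608520; start (x,ẋ)=(-0.194228, -0.114540) → end (x,ẋ)=(-0.622213, -1.717765)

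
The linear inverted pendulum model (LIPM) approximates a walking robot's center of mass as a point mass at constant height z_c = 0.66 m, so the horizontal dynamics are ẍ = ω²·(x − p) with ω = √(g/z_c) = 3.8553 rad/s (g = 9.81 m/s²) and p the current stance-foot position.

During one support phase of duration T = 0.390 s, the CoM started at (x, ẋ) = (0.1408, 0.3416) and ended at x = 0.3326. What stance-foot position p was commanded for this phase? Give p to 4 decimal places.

ωT = 3.8553·0.390 = 1.503567; cosh(ωT) = 2.360020, sinh(ωT) = 2.137684
x(T) = p + (x₀−p)·cosh(ωT) + (ẋ₀/ω)·sinh(ωT) ⇒ p·(1 − cosh) = x(T) − x₀·cosh − (ẋ₀/ω)·sinh
numerator   = 0.3326 − (0.1408)·2.360020 − (0.3416/3.8553)·2.137684 = -0.189101
denominator = 1 − 2.360020 = -1.360020
p = -0.189101 / -1.360020 = 0.1390

p = 0.1390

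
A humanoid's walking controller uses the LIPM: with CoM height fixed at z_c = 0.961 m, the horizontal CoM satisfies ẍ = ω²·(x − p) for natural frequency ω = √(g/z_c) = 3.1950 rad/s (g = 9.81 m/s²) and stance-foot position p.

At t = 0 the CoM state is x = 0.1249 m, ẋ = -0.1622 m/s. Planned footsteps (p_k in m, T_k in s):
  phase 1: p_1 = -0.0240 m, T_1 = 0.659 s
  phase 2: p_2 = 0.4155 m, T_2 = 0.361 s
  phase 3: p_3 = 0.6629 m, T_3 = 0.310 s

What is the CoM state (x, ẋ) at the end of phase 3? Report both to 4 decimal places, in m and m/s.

x = 1.8222, ẋ = 4.1531

phase 1: p=-0.0240, T=0.659, ωT=2.105505, cosh=4.166516, sinh=4.044732; start (x,ẋ)=(0.124900, -0.162200) → end (x,ẋ)=(0.391056, 1.248414)
phase 2: p=0.4155, T=0.361, ωT=1.153395, cosh=1.742248, sinh=1.426685; start (x,ẋ)=(0.391056, 1.248414) → end (x,ẋ)=(0.930375, 2.063625)
phase 3: p=0.6629, T=0.310, ωT=0.990450, cosh=1.531928, sinh=1.160518; start (x,ẋ)=(0.930375, 2.063625) → end (x,ẋ)=(1.822222, 4.153084)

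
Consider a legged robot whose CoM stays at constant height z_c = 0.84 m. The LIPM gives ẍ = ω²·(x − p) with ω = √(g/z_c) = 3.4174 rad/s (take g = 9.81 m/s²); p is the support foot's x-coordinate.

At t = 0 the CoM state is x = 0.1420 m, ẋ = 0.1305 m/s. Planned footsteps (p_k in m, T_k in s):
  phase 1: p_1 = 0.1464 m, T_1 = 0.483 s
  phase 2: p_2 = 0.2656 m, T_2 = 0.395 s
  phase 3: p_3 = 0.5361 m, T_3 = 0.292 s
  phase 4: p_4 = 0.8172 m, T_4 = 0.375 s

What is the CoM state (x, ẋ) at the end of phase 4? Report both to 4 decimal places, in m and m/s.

phase 1: p=0.1464, T=0.483, ωT=1.650604, cosh=2.701030, sinh=2.509096; start (x,ẋ)=(0.142000, 0.130500) → end (x,ẋ)=(0.230330, 0.314756)
phase 2: p=0.2656, T=0.395, ωT=1.349873, cosh=2.058104, sinh=1.798831; start (x,ẋ)=(0.230330, 0.314756) → end (x,ẋ)=(0.358691, 0.430986)
phase 3: p=0.5361, T=0.292, ωT=0.997881, cosh=1.540594, sinh=1.171934; start (x,ẋ)=(0.358691, 0.430986) → end (x,ẋ)=(0.410583, -0.046545)
phase 4: p=0.8172, T=0.375, ωT=1.281525, cosh=1.939871, sinh=1.662258; start (x,ẋ)=(0.410583, -0.046545) → end (x,ẋ)=(0.005775, -2.400120)

x = 0.0058, ẋ = -2.4001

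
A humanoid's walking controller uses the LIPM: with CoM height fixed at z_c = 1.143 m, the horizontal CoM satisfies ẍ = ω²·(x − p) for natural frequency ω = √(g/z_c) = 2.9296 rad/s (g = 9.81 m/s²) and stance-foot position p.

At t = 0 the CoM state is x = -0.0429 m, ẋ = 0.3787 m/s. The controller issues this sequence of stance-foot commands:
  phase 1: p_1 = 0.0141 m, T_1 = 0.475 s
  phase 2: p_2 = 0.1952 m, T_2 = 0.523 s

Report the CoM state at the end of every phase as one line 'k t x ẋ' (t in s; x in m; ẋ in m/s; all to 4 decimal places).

phase 1: p=0.0141, T=0.475, ωT=1.391560, cosh=2.134903, sinh=1.886216; start (x,ẋ)=(-0.042900, 0.378700) → end (x,ẋ)=(0.136236, 0.493514)
phase 2: p=0.1952, T=0.523, ωT=1.532181, cosh=2.422162, sinh=2.206098; start (x,ẋ)=(0.136236, 0.493514) → end (x,ẋ)=(0.424013, 0.814284)

1 0.4750 0.1362 0.4935
2 0.9980 0.4240 0.8143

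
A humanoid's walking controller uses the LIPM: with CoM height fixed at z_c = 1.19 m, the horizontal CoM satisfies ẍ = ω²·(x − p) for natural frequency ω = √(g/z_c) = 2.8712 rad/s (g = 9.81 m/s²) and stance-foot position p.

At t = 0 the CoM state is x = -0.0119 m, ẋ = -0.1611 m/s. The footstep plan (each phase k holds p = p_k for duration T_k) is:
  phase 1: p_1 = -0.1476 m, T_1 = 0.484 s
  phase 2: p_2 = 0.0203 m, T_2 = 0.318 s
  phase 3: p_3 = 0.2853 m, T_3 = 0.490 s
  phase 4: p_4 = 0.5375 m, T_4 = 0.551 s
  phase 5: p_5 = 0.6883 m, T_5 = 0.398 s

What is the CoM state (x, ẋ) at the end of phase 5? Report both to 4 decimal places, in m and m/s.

x = 2.0006, ẋ = 3.9678

phase 1: p=-0.1476, T=0.484, ωT=1.389661, cosh=2.131324, sinh=1.882164; start (x,ẋ)=(-0.011900, -0.161100) → end (x,ẋ)=(0.036014, 0.389976)
phase 2: p=0.0203, T=0.318, ωT=0.913042, cosh=1.446596, sinh=1.045294; start (x,ẋ)=(0.036014, 0.389976) → end (x,ẋ)=(0.185008, 0.611301)
phase 3: p=0.2853, T=0.490, ωT=1.406888, cosh=2.164066, sinh=1.919162; start (x,ẋ)=(0.185008, 0.611301) → end (x,ẋ)=(0.476866, 0.770255)
phase 4: p=0.5375, T=0.551, ωT=1.582031, cosh=2.535192, sinh=2.329635; start (x,ẋ)=(0.476866, 0.770255) → end (x,ẋ)=(1.008750, 1.547170)
phase 5: p=0.6883, T=0.398, ωT=1.142738, cosh=1.727142, sinh=1.408198; start (x,ẋ)=(1.008750, 1.547170) → end (x,ẋ)=(2.000582, 3.967832)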